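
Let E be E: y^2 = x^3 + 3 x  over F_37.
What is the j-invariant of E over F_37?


Delta = -16(4 a^3 + 27 b^2) mod 37 = 11
-1728 * (4 a)^3 = -1728 * (4*3)^3 mod 37 = 27
j = 27 * 11^(-1) mod 37 = 26

j = 26 (mod 37)


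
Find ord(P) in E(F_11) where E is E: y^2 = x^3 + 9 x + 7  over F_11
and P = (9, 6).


Compute successive multiples of P until we hit O:
  1P = (9, 6)
  2P = (5, 1)
  3P = (2, 0)
  4P = (5, 10)
  5P = (9, 5)
  6P = O

ord(P) = 6


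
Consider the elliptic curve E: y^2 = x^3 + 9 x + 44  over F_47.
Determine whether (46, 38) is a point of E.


Check whether y^2 = x^3 + 9 x + 44 (mod 47) for (x, y) = (46, 38).
LHS: y^2 = 38^2 mod 47 = 34
RHS: x^3 + 9 x + 44 = 46^3 + 9*46 + 44 mod 47 = 34
LHS = RHS

Yes, on the curve


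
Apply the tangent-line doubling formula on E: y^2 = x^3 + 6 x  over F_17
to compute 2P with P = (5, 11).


Doubling: s = (3 x1^2 + a) / (2 y1)
s = (3*5^2 + 6) / (2*11) mod 17 = 6
x3 = s^2 - 2 x1 mod 17 = 6^2 - 2*5 = 9
y3 = s (x1 - x3) - y1 mod 17 = 6 * (5 - 9) - 11 = 16

2P = (9, 16)


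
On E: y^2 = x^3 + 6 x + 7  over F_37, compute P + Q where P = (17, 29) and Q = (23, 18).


P != Q, so use the chord formula.
s = (y2 - y1) / (x2 - x1) = (26) / (6) mod 37 = 29
x3 = s^2 - x1 - x2 mod 37 = 29^2 - 17 - 23 = 24
y3 = s (x1 - x3) - y1 mod 37 = 29 * (17 - 24) - 29 = 27

P + Q = (24, 27)


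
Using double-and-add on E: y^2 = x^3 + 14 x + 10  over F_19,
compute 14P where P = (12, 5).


k = 14 = 1110_2 (binary, LSB first: 0111)
Double-and-add from P = (12, 5):
  bit 0 = 0: acc unchanged = O
  bit 1 = 1: acc = O + (15, 17) = (15, 17)
  bit 2 = 1: acc = (15, 17) + (6, 5) = (4, 4)
  bit 3 = 1: acc = (4, 4) + (16, 6) = (8, 8)

14P = (8, 8)


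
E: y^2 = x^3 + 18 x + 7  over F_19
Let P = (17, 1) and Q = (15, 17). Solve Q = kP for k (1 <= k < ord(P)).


Enumerate multiples of P until we hit Q = (15, 17):
  1P = (17, 1)
  2P = (1, 11)
  3P = (10, 16)
  4P = (9, 9)
  5P = (13, 14)
  6P = (15, 2)
  7P = (11, 15)
  8P = (7, 1)
  9P = (14, 18)
  10P = (18, 11)
  11P = (8, 13)
  12P = (0, 8)
  13P = (0, 11)
  14P = (8, 6)
  15P = (18, 8)
  16P = (14, 1)
  17P = (7, 18)
  18P = (11, 4)
  19P = (15, 17)
Match found at i = 19.

k = 19


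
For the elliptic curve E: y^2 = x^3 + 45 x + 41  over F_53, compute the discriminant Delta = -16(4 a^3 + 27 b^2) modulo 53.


4 a^3 + 27 b^2 = 4*45^3 + 27*41^2 = 364500 + 45387 = 409887
Delta = -16 * (409887) = -6558192
Delta mod 53 = 28

Delta = 28 (mod 53)


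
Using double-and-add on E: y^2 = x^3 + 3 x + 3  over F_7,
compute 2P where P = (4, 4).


k = 2 = 10_2 (binary, LSB first: 01)
Double-and-add from P = (4, 4):
  bit 0 = 0: acc unchanged = O
  bit 1 = 1: acc = O + (3, 5) = (3, 5)

2P = (3, 5)


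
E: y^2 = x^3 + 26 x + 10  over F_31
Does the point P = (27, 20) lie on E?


Check whether y^2 = x^3 + 26 x + 10 (mod 31) for (x, y) = (27, 20).
LHS: y^2 = 20^2 mod 31 = 28
RHS: x^3 + 26 x + 10 = 27^3 + 26*27 + 10 mod 31 = 28
LHS = RHS

Yes, on the curve


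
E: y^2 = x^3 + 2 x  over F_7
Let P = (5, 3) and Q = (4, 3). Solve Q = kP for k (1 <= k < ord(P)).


Enumerate multiples of P until we hit Q = (4, 3):
  1P = (5, 3)
  2P = (4, 4)
  3P = (6, 5)
  4P = (0, 0)
  5P = (6, 2)
  6P = (4, 3)
Match found at i = 6.

k = 6


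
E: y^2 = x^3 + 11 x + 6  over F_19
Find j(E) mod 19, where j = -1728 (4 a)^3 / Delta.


Delta = -16(4 a^3 + 27 b^2) mod 19 = 2
-1728 * (4 a)^3 = -1728 * (4*11)^3 mod 19 = 7
j = 7 * 2^(-1) mod 19 = 13

j = 13 (mod 19)


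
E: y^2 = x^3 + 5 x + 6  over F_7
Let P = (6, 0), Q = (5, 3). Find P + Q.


P != Q, so use the chord formula.
s = (y2 - y1) / (x2 - x1) = (3) / (6) mod 7 = 4
x3 = s^2 - x1 - x2 mod 7 = 4^2 - 6 - 5 = 5
y3 = s (x1 - x3) - y1 mod 7 = 4 * (6 - 5) - 0 = 4

P + Q = (5, 4)


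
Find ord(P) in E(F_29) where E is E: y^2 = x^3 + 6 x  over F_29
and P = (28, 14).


Compute successive multiples of P until we hit O:
  1P = (28, 14)
  2P = (25, 17)
  3P = (6, 22)
  4P = (4, 1)
  5P = (20, 0)
  6P = (4, 28)
  7P = (6, 7)
  8P = (25, 12)
  ... (continuing to 10P)
  10P = O

ord(P) = 10


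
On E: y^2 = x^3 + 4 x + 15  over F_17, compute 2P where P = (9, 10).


Doubling: s = (3 x1^2 + a) / (2 y1)
s = (3*9^2 + 4) / (2*10) mod 17 = 3
x3 = s^2 - 2 x1 mod 17 = 3^2 - 2*9 = 8
y3 = s (x1 - x3) - y1 mod 17 = 3 * (9 - 8) - 10 = 10

2P = (8, 10)


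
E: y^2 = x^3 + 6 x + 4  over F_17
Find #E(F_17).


For each x in F_17, count y with y^2 = x^3 + 6 x + 4 mod 17:
  x = 0: RHS = 4, y in [2, 15]  -> 2 point(s)
  x = 3: RHS = 15, y in [7, 10]  -> 2 point(s)
  x = 6: RHS = 1, y in [1, 16]  -> 2 point(s)
  x = 7: RHS = 15, y in [7, 10]  -> 2 point(s)
  x = 12: RHS = 2, y in [6, 11]  -> 2 point(s)
  x = 13: RHS = 1, y in [1, 16]  -> 2 point(s)
  x = 15: RHS = 1, y in [1, 16]  -> 2 point(s)
Affine points: 14. Add the point at infinity: total = 15.

#E(F_17) = 15


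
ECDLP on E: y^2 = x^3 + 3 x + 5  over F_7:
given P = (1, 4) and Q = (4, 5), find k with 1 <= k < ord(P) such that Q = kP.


Enumerate multiples of P until we hit Q = (4, 5):
  1P = (1, 4)
  2P = (6, 1)
  3P = (4, 2)
  4P = (4, 5)
Match found at i = 4.

k = 4


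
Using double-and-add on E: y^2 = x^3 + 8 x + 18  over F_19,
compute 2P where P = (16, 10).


k = 2 = 10_2 (binary, LSB first: 01)
Double-and-add from P = (16, 10):
  bit 0 = 0: acc unchanged = O
  bit 1 = 1: acc = O + (15, 6) = (15, 6)

2P = (15, 6)


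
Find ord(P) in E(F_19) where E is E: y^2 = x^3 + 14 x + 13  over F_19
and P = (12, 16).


Compute successive multiples of P until we hit O:
  1P = (12, 16)
  2P = (2, 7)
  3P = (6, 16)
  4P = (1, 3)
  5P = (3, 5)
  6P = (13, 6)
  7P = (18, 6)
  8P = (15, 8)
  ... (continuing to 24P)
  24P = O

ord(P) = 24


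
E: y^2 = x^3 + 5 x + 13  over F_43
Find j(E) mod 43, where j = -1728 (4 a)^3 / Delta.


Delta = -16(4 a^3 + 27 b^2) mod 43 = 4
-1728 * (4 a)^3 = -1728 * (4*5)^3 mod 43 = 27
j = 27 * 4^(-1) mod 43 = 39

j = 39 (mod 43)


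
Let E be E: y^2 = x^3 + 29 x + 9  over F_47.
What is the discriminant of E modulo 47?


4 a^3 + 27 b^2 = 4*29^3 + 27*9^2 = 97556 + 2187 = 99743
Delta = -16 * (99743) = -1595888
Delta mod 47 = 44

Delta = 44 (mod 47)


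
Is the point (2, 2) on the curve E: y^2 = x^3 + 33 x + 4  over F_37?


Check whether y^2 = x^3 + 33 x + 4 (mod 37) for (x, y) = (2, 2).
LHS: y^2 = 2^2 mod 37 = 4
RHS: x^3 + 33 x + 4 = 2^3 + 33*2 + 4 mod 37 = 4
LHS = RHS

Yes, on the curve


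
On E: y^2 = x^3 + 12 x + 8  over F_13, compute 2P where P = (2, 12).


Doubling: s = (3 x1^2 + a) / (2 y1)
s = (3*2^2 + 12) / (2*12) mod 13 = 1
x3 = s^2 - 2 x1 mod 13 = 1^2 - 2*2 = 10
y3 = s (x1 - x3) - y1 mod 13 = 1 * (2 - 10) - 12 = 6

2P = (10, 6)


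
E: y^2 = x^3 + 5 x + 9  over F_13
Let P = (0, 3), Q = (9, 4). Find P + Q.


P != Q, so use the chord formula.
s = (y2 - y1) / (x2 - x1) = (1) / (9) mod 13 = 3
x3 = s^2 - x1 - x2 mod 13 = 3^2 - 0 - 9 = 0
y3 = s (x1 - x3) - y1 mod 13 = 3 * (0 - 0) - 3 = 10

P + Q = (0, 10)


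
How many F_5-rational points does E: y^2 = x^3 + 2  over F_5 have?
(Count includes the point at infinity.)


For each x in F_5, count y with y^2 = x^3 + 0 x + 2 mod 5:
  x = 2: RHS = 0, y in [0]  -> 1 point(s)
  x = 3: RHS = 4, y in [2, 3]  -> 2 point(s)
  x = 4: RHS = 1, y in [1, 4]  -> 2 point(s)
Affine points: 5. Add the point at infinity: total = 6.

#E(F_5) = 6


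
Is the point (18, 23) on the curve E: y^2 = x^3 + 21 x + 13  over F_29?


Check whether y^2 = x^3 + 21 x + 13 (mod 29) for (x, y) = (18, 23).
LHS: y^2 = 23^2 mod 29 = 7
RHS: x^3 + 21 x + 13 = 18^3 + 21*18 + 13 mod 29 = 17
LHS != RHS

No, not on the curve


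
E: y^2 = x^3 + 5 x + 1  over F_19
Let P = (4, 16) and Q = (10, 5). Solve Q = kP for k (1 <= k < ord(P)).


Enumerate multiples of P until we hit Q = (10, 5):
  1P = (4, 16)
  2P = (3, 10)
  3P = (10, 5)
Match found at i = 3.

k = 3


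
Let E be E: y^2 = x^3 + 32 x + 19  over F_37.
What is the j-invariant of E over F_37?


Delta = -16(4 a^3 + 27 b^2) mod 37 = 11
-1728 * (4 a)^3 = -1728 * (4*32)^3 mod 37 = 23
j = 23 * 11^(-1) mod 37 = 29

j = 29 (mod 37)


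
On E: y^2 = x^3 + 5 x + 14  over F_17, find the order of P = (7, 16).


Compute successive multiples of P until we hit O:
  1P = (7, 16)
  2P = (16, 5)
  3P = (2, 10)
  4P = (4, 8)
  5P = (15, 8)
  6P = (13, 7)
  7P = (12, 0)
  8P = (13, 10)
  ... (continuing to 14P)
  14P = O

ord(P) = 14


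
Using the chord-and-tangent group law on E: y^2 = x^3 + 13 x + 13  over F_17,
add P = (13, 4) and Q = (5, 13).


P != Q, so use the chord formula.
s = (y2 - y1) / (x2 - x1) = (9) / (9) mod 17 = 1
x3 = s^2 - x1 - x2 mod 17 = 1^2 - 13 - 5 = 0
y3 = s (x1 - x3) - y1 mod 17 = 1 * (13 - 0) - 4 = 9

P + Q = (0, 9)


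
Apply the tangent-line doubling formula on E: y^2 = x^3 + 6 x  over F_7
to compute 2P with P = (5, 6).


Doubling: s = (3 x1^2 + a) / (2 y1)
s = (3*5^2 + 6) / (2*6) mod 7 = 5
x3 = s^2 - 2 x1 mod 7 = 5^2 - 2*5 = 1
y3 = s (x1 - x3) - y1 mod 7 = 5 * (5 - 1) - 6 = 0

2P = (1, 0)


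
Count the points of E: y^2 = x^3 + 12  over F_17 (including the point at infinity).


For each x in F_17, count y with y^2 = x^3 + 0 x + 12 mod 17:
  x = 1: RHS = 13, y in [8, 9]  -> 2 point(s)
  x = 4: RHS = 8, y in [5, 12]  -> 2 point(s)
  x = 5: RHS = 1, y in [1, 16]  -> 2 point(s)
  x = 7: RHS = 15, y in [7, 10]  -> 2 point(s)
  x = 10: RHS = 9, y in [3, 14]  -> 2 point(s)
  x = 11: RHS = 0, y in [0]  -> 1 point(s)
  x = 13: RHS = 16, y in [4, 13]  -> 2 point(s)
  x = 14: RHS = 2, y in [6, 11]  -> 2 point(s)
  x = 15: RHS = 4, y in [2, 15]  -> 2 point(s)
Affine points: 17. Add the point at infinity: total = 18.

#E(F_17) = 18


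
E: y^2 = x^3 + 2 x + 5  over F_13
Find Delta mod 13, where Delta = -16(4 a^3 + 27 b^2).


4 a^3 + 27 b^2 = 4*2^3 + 27*5^2 = 32 + 675 = 707
Delta = -16 * (707) = -11312
Delta mod 13 = 11

Delta = 11 (mod 13)


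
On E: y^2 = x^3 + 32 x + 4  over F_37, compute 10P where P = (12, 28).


k = 10 = 1010_2 (binary, LSB first: 0101)
Double-and-add from P = (12, 28):
  bit 0 = 0: acc unchanged = O
  bit 1 = 1: acc = O + (22, 16) = (22, 16)
  bit 2 = 0: acc unchanged = (22, 16)
  bit 3 = 1: acc = (22, 16) + (13, 29) = (5, 17)

10P = (5, 17)


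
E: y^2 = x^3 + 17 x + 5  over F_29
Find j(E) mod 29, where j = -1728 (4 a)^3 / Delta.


Delta = -16(4 a^3 + 27 b^2) mod 29 = 3
-1728 * (4 a)^3 = -1728 * (4*17)^3 mod 29 = 23
j = 23 * 3^(-1) mod 29 = 27

j = 27 (mod 29)


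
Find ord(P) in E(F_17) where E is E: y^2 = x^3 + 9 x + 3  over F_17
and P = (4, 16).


Compute successive multiples of P until we hit O:
  1P = (4, 16)
  2P = (1, 9)
  3P = (8, 3)
  4P = (6, 16)
  5P = (7, 1)
  6P = (14, 0)
  7P = (7, 16)
  8P = (6, 1)
  ... (continuing to 12P)
  12P = O

ord(P) = 12


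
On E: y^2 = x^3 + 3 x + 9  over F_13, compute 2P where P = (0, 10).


k = 2 = 10_2 (binary, LSB first: 01)
Double-and-add from P = (0, 10):
  bit 0 = 0: acc unchanged = O
  bit 1 = 1: acc = O + (10, 8) = (10, 8)

2P = (10, 8)


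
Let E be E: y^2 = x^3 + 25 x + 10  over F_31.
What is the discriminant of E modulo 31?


4 a^3 + 27 b^2 = 4*25^3 + 27*10^2 = 62500 + 2700 = 65200
Delta = -16 * (65200) = -1043200
Delta mod 31 = 12

Delta = 12 (mod 31)


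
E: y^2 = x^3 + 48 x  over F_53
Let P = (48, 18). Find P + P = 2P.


Doubling: s = (3 x1^2 + a) / (2 y1)
s = (3*48^2 + 48) / (2*18) mod 53 = 52
x3 = s^2 - 2 x1 mod 53 = 52^2 - 2*48 = 11
y3 = s (x1 - x3) - y1 mod 53 = 52 * (48 - 11) - 18 = 51

2P = (11, 51)


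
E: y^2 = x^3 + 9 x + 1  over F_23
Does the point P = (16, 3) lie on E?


Check whether y^2 = x^3 + 9 x + 1 (mod 23) for (x, y) = (16, 3).
LHS: y^2 = 3^2 mod 23 = 9
RHS: x^3 + 9 x + 1 = 16^3 + 9*16 + 1 mod 23 = 9
LHS = RHS

Yes, on the curve


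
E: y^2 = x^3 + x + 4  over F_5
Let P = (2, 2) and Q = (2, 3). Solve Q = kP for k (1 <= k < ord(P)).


Enumerate multiples of P until we hit Q = (2, 3):
  1P = (2, 2)
  2P = (0, 2)
  3P = (3, 3)
  4P = (1, 4)
  5P = (1, 1)
  6P = (3, 2)
  7P = (0, 3)
  8P = (2, 3)
Match found at i = 8.

k = 8


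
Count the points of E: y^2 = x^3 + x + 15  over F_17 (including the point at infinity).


For each x in F_17, count y with y^2 = x^3 + 1 x + 15 mod 17:
  x = 0: RHS = 15, y in [7, 10]  -> 2 point(s)
  x = 1: RHS = 0, y in [0]  -> 1 point(s)
  x = 2: RHS = 8, y in [5, 12]  -> 2 point(s)
  x = 4: RHS = 15, y in [7, 10]  -> 2 point(s)
  x = 5: RHS = 9, y in [3, 14]  -> 2 point(s)
  x = 6: RHS = 16, y in [4, 13]  -> 2 point(s)
  x = 7: RHS = 8, y in [5, 12]  -> 2 point(s)
  x = 8: RHS = 8, y in [5, 12]  -> 2 point(s)
  x = 12: RHS = 4, y in [2, 15]  -> 2 point(s)
  x = 13: RHS = 15, y in [7, 10]  -> 2 point(s)
  x = 14: RHS = 2, y in [6, 11]  -> 2 point(s)
  x = 16: RHS = 13, y in [8, 9]  -> 2 point(s)
Affine points: 23. Add the point at infinity: total = 24.

#E(F_17) = 24


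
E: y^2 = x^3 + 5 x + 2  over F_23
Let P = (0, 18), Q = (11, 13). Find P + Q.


P != Q, so use the chord formula.
s = (y2 - y1) / (x2 - x1) = (18) / (11) mod 23 = 10
x3 = s^2 - x1 - x2 mod 23 = 10^2 - 0 - 11 = 20
y3 = s (x1 - x3) - y1 mod 23 = 10 * (0 - 20) - 18 = 12

P + Q = (20, 12)


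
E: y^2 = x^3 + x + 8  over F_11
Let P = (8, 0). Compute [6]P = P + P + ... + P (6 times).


k = 6 = 110_2 (binary, LSB first: 011)
Double-and-add from P = (8, 0):
  bit 0 = 0: acc unchanged = O
  bit 1 = 1: acc = O + O = O
  bit 2 = 1: acc = O + O = O

6P = O


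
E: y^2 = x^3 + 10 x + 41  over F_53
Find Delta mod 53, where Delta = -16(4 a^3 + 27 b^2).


4 a^3 + 27 b^2 = 4*10^3 + 27*41^2 = 4000 + 45387 = 49387
Delta = -16 * (49387) = -790192
Delta mod 53 = 38

Delta = 38 (mod 53)


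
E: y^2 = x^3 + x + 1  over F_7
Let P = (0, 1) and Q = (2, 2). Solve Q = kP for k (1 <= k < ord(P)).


Enumerate multiples of P until we hit Q = (2, 2):
  1P = (0, 1)
  2P = (2, 5)
  3P = (2, 2)
Match found at i = 3.

k = 3


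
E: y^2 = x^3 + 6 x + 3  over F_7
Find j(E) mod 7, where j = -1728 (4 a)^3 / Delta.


Delta = -16(4 a^3 + 27 b^2) mod 7 = 5
-1728 * (4 a)^3 = -1728 * (4*6)^3 mod 7 = 6
j = 6 * 5^(-1) mod 7 = 4

j = 4 (mod 7)


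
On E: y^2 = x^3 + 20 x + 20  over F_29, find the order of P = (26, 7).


Compute successive multiples of P until we hit O:
  1P = (26, 7)
  2P = (26, 22)
  3P = O

ord(P) = 3


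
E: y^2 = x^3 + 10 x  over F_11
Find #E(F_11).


For each x in F_11, count y with y^2 = x^3 + 10 x + 0 mod 11:
  x = 0: RHS = 0, y in [0]  -> 1 point(s)
  x = 1: RHS = 0, y in [0]  -> 1 point(s)
  x = 4: RHS = 5, y in [4, 7]  -> 2 point(s)
  x = 6: RHS = 1, y in [1, 10]  -> 2 point(s)
  x = 8: RHS = 9, y in [3, 8]  -> 2 point(s)
  x = 9: RHS = 5, y in [4, 7]  -> 2 point(s)
  x = 10: RHS = 0, y in [0]  -> 1 point(s)
Affine points: 11. Add the point at infinity: total = 12.

#E(F_11) = 12


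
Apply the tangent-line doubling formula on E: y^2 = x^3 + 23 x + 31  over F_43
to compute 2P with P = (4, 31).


Doubling: s = (3 x1^2 + a) / (2 y1)
s = (3*4^2 + 23) / (2*31) mod 43 = 6
x3 = s^2 - 2 x1 mod 43 = 6^2 - 2*4 = 28
y3 = s (x1 - x3) - y1 mod 43 = 6 * (4 - 28) - 31 = 40

2P = (28, 40)


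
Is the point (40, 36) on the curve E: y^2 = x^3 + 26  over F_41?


Check whether y^2 = x^3 + 0 x + 26 (mod 41) for (x, y) = (40, 36).
LHS: y^2 = 36^2 mod 41 = 25
RHS: x^3 + 0 x + 26 = 40^3 + 0*40 + 26 mod 41 = 25
LHS = RHS

Yes, on the curve


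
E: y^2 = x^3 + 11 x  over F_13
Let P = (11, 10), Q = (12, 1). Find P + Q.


P != Q, so use the chord formula.
s = (y2 - y1) / (x2 - x1) = (4) / (1) mod 13 = 4
x3 = s^2 - x1 - x2 mod 13 = 4^2 - 11 - 12 = 6
y3 = s (x1 - x3) - y1 mod 13 = 4 * (11 - 6) - 10 = 10

P + Q = (6, 10)


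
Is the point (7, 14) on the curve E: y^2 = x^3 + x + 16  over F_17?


Check whether y^2 = x^3 + 1 x + 16 (mod 17) for (x, y) = (7, 14).
LHS: y^2 = 14^2 mod 17 = 9
RHS: x^3 + 1 x + 16 = 7^3 + 1*7 + 16 mod 17 = 9
LHS = RHS

Yes, on the curve


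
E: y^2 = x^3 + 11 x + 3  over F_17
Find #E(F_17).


For each x in F_17, count y with y^2 = x^3 + 11 x + 3 mod 17:
  x = 1: RHS = 15, y in [7, 10]  -> 2 point(s)
  x = 2: RHS = 16, y in [4, 13]  -> 2 point(s)
  x = 4: RHS = 9, y in [3, 14]  -> 2 point(s)
  x = 5: RHS = 13, y in [8, 9]  -> 2 point(s)
  x = 6: RHS = 13, y in [8, 9]  -> 2 point(s)
  x = 7: RHS = 15, y in [7, 10]  -> 2 point(s)
  x = 8: RHS = 8, y in [5, 12]  -> 2 point(s)
  x = 9: RHS = 15, y in [7, 10]  -> 2 point(s)
  x = 10: RHS = 8, y in [5, 12]  -> 2 point(s)
  x = 16: RHS = 8, y in [5, 12]  -> 2 point(s)
Affine points: 20. Add the point at infinity: total = 21.

#E(F_17) = 21


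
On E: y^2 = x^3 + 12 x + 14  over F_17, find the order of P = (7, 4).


Compute successive multiples of P until we hit O:
  1P = (7, 4)
  2P = (11, 10)
  3P = (14, 11)
  4P = (14, 6)
  5P = (11, 7)
  6P = (7, 13)
  7P = O

ord(P) = 7


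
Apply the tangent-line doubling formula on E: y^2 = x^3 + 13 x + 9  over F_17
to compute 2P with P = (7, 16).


Doubling: s = (3 x1^2 + a) / (2 y1)
s = (3*7^2 + 13) / (2*16) mod 17 = 5
x3 = s^2 - 2 x1 mod 17 = 5^2 - 2*7 = 11
y3 = s (x1 - x3) - y1 mod 17 = 5 * (7 - 11) - 16 = 15

2P = (11, 15)


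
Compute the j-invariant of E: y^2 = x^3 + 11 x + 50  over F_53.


Delta = -16(4 a^3 + 27 b^2) mod 53 = 21
-1728 * (4 a)^3 = -1728 * (4*11)^3 mod 53 = 8
j = 8 * 21^(-1) mod 53 = 13

j = 13 (mod 53)


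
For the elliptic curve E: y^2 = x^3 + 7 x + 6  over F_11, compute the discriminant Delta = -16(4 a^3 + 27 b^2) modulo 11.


4 a^3 + 27 b^2 = 4*7^3 + 27*6^2 = 1372 + 972 = 2344
Delta = -16 * (2344) = -37504
Delta mod 11 = 6

Delta = 6 (mod 11)


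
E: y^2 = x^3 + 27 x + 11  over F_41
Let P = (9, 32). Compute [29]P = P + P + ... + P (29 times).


k = 29 = 11101_2 (binary, LSB first: 10111)
Double-and-add from P = (9, 32):
  bit 0 = 1: acc = O + (9, 32) = (9, 32)
  bit 1 = 0: acc unchanged = (9, 32)
  bit 2 = 1: acc = (9, 32) + (5, 5) = (29, 38)
  bit 3 = 1: acc = (29, 38) + (35, 17) = (20, 33)
  bit 4 = 1: acc = (20, 33) + (30, 33) = (32, 8)

29P = (32, 8)


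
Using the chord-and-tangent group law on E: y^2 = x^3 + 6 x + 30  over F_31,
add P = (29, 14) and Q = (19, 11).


P != Q, so use the chord formula.
s = (y2 - y1) / (x2 - x1) = (28) / (21) mod 31 = 22
x3 = s^2 - x1 - x2 mod 31 = 22^2 - 29 - 19 = 2
y3 = s (x1 - x3) - y1 mod 31 = 22 * (29 - 2) - 14 = 22

P + Q = (2, 22)


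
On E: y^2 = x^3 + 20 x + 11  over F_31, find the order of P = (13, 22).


Compute successive multiples of P until we hit O:
  1P = (13, 22)
  2P = (5, 9)
  3P = (20, 17)
  4P = (8, 1)
  5P = (14, 11)
  6P = (1, 1)
  7P = (22, 1)
  8P = (29, 5)
  ... (continuing to 17P)
  17P = O

ord(P) = 17


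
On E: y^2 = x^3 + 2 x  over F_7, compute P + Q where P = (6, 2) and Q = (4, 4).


P != Q, so use the chord formula.
s = (y2 - y1) / (x2 - x1) = (2) / (5) mod 7 = 6
x3 = s^2 - x1 - x2 mod 7 = 6^2 - 6 - 4 = 5
y3 = s (x1 - x3) - y1 mod 7 = 6 * (6 - 5) - 2 = 4

P + Q = (5, 4)


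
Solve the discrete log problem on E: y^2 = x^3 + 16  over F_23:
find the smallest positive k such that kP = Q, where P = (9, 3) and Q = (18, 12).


Enumerate multiples of P until we hit Q = (18, 12):
  1P = (9, 3)
  2P = (18, 12)
Match found at i = 2.

k = 2


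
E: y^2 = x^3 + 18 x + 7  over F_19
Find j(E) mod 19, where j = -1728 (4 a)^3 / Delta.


Delta = -16(4 a^3 + 27 b^2) mod 19 = 5
-1728 * (4 a)^3 = -1728 * (4*18)^3 mod 19 = 12
j = 12 * 5^(-1) mod 19 = 10

j = 10 (mod 19)


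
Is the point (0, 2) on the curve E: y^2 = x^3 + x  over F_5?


Check whether y^2 = x^3 + 1 x + 0 (mod 5) for (x, y) = (0, 2).
LHS: y^2 = 2^2 mod 5 = 4
RHS: x^3 + 1 x + 0 = 0^3 + 1*0 + 0 mod 5 = 0
LHS != RHS

No, not on the curve


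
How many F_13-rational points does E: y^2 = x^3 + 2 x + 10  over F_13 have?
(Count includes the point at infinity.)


For each x in F_13, count y with y^2 = x^3 + 2 x + 10 mod 13:
  x = 0: RHS = 10, y in [6, 7]  -> 2 point(s)
  x = 1: RHS = 0, y in [0]  -> 1 point(s)
  x = 2: RHS = 9, y in [3, 10]  -> 2 point(s)
  x = 3: RHS = 4, y in [2, 11]  -> 2 point(s)
  x = 4: RHS = 4, y in [2, 11]  -> 2 point(s)
  x = 6: RHS = 4, y in [2, 11]  -> 2 point(s)
  x = 7: RHS = 3, y in [4, 9]  -> 2 point(s)
  x = 9: RHS = 3, y in [4, 9]  -> 2 point(s)
  x = 10: RHS = 3, y in [4, 9]  -> 2 point(s)
Affine points: 17. Add the point at infinity: total = 18.

#E(F_13) = 18


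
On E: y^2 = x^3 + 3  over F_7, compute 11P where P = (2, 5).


k = 11 = 1011_2 (binary, LSB first: 1101)
Double-and-add from P = (2, 5):
  bit 0 = 1: acc = O + (2, 5) = (2, 5)
  bit 1 = 1: acc = (2, 5) + (5, 4) = (4, 5)
  bit 2 = 0: acc unchanged = (4, 5)
  bit 3 = 1: acc = (4, 5) + (6, 3) = (5, 3)

11P = (5, 3)


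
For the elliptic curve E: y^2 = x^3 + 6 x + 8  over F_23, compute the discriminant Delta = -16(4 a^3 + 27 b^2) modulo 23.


4 a^3 + 27 b^2 = 4*6^3 + 27*8^2 = 864 + 1728 = 2592
Delta = -16 * (2592) = -41472
Delta mod 23 = 20

Delta = 20 (mod 23)


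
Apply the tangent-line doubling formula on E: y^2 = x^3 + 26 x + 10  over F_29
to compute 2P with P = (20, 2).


Doubling: s = (3 x1^2 + a) / (2 y1)
s = (3*20^2 + 26) / (2*2) mod 29 = 2
x3 = s^2 - 2 x1 mod 29 = 2^2 - 2*20 = 22
y3 = s (x1 - x3) - y1 mod 29 = 2 * (20 - 22) - 2 = 23

2P = (22, 23)


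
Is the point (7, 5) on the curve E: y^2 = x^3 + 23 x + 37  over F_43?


Check whether y^2 = x^3 + 23 x + 37 (mod 43) for (x, y) = (7, 5).
LHS: y^2 = 5^2 mod 43 = 25
RHS: x^3 + 23 x + 37 = 7^3 + 23*7 + 37 mod 43 = 25
LHS = RHS

Yes, on the curve


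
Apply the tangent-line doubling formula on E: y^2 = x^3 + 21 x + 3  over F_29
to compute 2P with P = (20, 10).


Doubling: s = (3 x1^2 + a) / (2 y1)
s = (3*20^2 + 21) / (2*10) mod 29 = 19
x3 = s^2 - 2 x1 mod 29 = 19^2 - 2*20 = 2
y3 = s (x1 - x3) - y1 mod 29 = 19 * (20 - 2) - 10 = 13

2P = (2, 13)


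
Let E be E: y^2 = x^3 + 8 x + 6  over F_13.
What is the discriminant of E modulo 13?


4 a^3 + 27 b^2 = 4*8^3 + 27*6^2 = 2048 + 972 = 3020
Delta = -16 * (3020) = -48320
Delta mod 13 = 1

Delta = 1 (mod 13)


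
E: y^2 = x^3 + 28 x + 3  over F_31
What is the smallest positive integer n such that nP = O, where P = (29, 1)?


Compute successive multiples of P until we hit O:
  1P = (29, 1)
  2P = (1, 1)
  3P = (1, 30)
  4P = (29, 30)
  5P = O

ord(P) = 5


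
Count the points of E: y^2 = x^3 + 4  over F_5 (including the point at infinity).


For each x in F_5, count y with y^2 = x^3 + 0 x + 4 mod 5:
  x = 0: RHS = 4, y in [2, 3]  -> 2 point(s)
  x = 1: RHS = 0, y in [0]  -> 1 point(s)
  x = 3: RHS = 1, y in [1, 4]  -> 2 point(s)
Affine points: 5. Add the point at infinity: total = 6.

#E(F_5) = 6


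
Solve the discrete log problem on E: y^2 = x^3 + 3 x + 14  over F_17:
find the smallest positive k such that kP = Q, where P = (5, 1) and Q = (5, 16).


Enumerate multiples of P until we hit Q = (5, 16):
  1P = (5, 1)
  2P = (15, 0)
  3P = (5, 16)
Match found at i = 3.

k = 3


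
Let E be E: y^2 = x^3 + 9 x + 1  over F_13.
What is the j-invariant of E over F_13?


Delta = -16(4 a^3 + 27 b^2) mod 13 = 11
-1728 * (4 a)^3 = -1728 * (4*9)^3 mod 13 = 12
j = 12 * 11^(-1) mod 13 = 7

j = 7 (mod 13)


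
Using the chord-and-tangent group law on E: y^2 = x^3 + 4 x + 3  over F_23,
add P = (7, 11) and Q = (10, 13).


P != Q, so use the chord formula.
s = (y2 - y1) / (x2 - x1) = (2) / (3) mod 23 = 16
x3 = s^2 - x1 - x2 mod 23 = 16^2 - 7 - 10 = 9
y3 = s (x1 - x3) - y1 mod 23 = 16 * (7 - 9) - 11 = 3

P + Q = (9, 3)


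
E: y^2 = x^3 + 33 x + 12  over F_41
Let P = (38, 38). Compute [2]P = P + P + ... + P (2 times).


k = 2 = 10_2 (binary, LSB first: 01)
Double-and-add from P = (38, 38):
  bit 0 = 0: acc unchanged = O
  bit 1 = 1: acc = O + (24, 27) = (24, 27)

2P = (24, 27)


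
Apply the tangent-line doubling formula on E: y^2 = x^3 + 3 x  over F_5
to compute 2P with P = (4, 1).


Doubling: s = (3 x1^2 + a) / (2 y1)
s = (3*4^2 + 3) / (2*1) mod 5 = 3
x3 = s^2 - 2 x1 mod 5 = 3^2 - 2*4 = 1
y3 = s (x1 - x3) - y1 mod 5 = 3 * (4 - 1) - 1 = 3

2P = (1, 3)


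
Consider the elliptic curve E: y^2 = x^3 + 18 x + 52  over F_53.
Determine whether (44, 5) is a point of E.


Check whether y^2 = x^3 + 18 x + 52 (mod 53) for (x, y) = (44, 5).
LHS: y^2 = 5^2 mod 53 = 25
RHS: x^3 + 18 x + 52 = 44^3 + 18*44 + 52 mod 53 = 9
LHS != RHS

No, not on the curve


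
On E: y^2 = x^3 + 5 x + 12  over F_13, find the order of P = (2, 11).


Compute successive multiples of P until we hit O:
  1P = (2, 11)
  2P = (10, 10)
  3P = (0, 5)
  4P = (7, 0)
  5P = (0, 8)
  6P = (10, 3)
  7P = (2, 2)
  8P = O

ord(P) = 8


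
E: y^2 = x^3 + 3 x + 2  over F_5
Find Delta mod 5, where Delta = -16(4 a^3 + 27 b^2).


4 a^3 + 27 b^2 = 4*3^3 + 27*2^2 = 108 + 108 = 216
Delta = -16 * (216) = -3456
Delta mod 5 = 4

Delta = 4 (mod 5)


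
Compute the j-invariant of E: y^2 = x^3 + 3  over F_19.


Delta = -16(4 a^3 + 27 b^2) mod 19 = 7
-1728 * (4 a)^3 = -1728 * (4*0)^3 mod 19 = 0
j = 0 * 7^(-1) mod 19 = 0

j = 0 (mod 19)


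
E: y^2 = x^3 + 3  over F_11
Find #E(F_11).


For each x in F_11, count y with y^2 = x^3 + 0 x + 3 mod 11:
  x = 0: RHS = 3, y in [5, 6]  -> 2 point(s)
  x = 1: RHS = 4, y in [2, 9]  -> 2 point(s)
  x = 2: RHS = 0, y in [0]  -> 1 point(s)
  x = 4: RHS = 1, y in [1, 10]  -> 2 point(s)
  x = 7: RHS = 5, y in [4, 7]  -> 2 point(s)
  x = 8: RHS = 9, y in [3, 8]  -> 2 point(s)
Affine points: 11. Add the point at infinity: total = 12.

#E(F_11) = 12


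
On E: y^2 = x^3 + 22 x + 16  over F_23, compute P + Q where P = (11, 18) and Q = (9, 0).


P != Q, so use the chord formula.
s = (y2 - y1) / (x2 - x1) = (5) / (21) mod 23 = 9
x3 = s^2 - x1 - x2 mod 23 = 9^2 - 11 - 9 = 15
y3 = s (x1 - x3) - y1 mod 23 = 9 * (11 - 15) - 18 = 15

P + Q = (15, 15)


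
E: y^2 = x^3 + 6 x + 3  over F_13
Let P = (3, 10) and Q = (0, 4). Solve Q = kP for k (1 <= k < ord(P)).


Enumerate multiples of P until we hit Q = (0, 4):
  1P = (3, 10)
  2P = (8, 11)
  3P = (1, 6)
  4P = (0, 9)
  5P = (0, 4)
Match found at i = 5.

k = 5


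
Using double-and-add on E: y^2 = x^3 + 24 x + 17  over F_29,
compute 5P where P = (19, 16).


k = 5 = 101_2 (binary, LSB first: 101)
Double-and-add from P = (19, 16):
  bit 0 = 1: acc = O + (19, 16) = (19, 16)
  bit 1 = 0: acc unchanged = (19, 16)
  bit 2 = 1: acc = (19, 16) + (7, 8) = (26, 18)

5P = (26, 18)


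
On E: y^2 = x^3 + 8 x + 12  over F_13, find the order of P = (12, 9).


Compute successive multiples of P until we hit O:
  1P = (12, 9)
  2P = (11, 1)
  3P = (2, 6)
  4P = (0, 5)
  5P = (4, 11)
  6P = (6, 9)
  7P = (8, 4)
  8P = (10, 0)
  ... (continuing to 16P)
  16P = O

ord(P) = 16


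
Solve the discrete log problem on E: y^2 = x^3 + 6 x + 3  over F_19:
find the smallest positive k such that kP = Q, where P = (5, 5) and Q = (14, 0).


Enumerate multiples of P until we hit Q = (14, 0):
  1P = (5, 5)
  2P = (14, 0)
Match found at i = 2.

k = 2


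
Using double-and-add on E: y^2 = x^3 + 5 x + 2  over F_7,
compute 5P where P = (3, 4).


k = 5 = 101_2 (binary, LSB first: 101)
Double-and-add from P = (3, 4):
  bit 0 = 1: acc = O + (3, 4) = (3, 4)
  bit 1 = 0: acc unchanged = (3, 4)
  bit 2 = 1: acc = (3, 4) + (3, 4) = (3, 3)

5P = (3, 3)


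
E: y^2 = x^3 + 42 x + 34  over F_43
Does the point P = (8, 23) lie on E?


Check whether y^2 = x^3 + 42 x + 34 (mod 43) for (x, y) = (8, 23).
LHS: y^2 = 23^2 mod 43 = 13
RHS: x^3 + 42 x + 34 = 8^3 + 42*8 + 34 mod 43 = 22
LHS != RHS

No, not on the curve


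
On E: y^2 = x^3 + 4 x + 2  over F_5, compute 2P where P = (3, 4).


Doubling: s = (3 x1^2 + a) / (2 y1)
s = (3*3^2 + 4) / (2*4) mod 5 = 2
x3 = s^2 - 2 x1 mod 5 = 2^2 - 2*3 = 3
y3 = s (x1 - x3) - y1 mod 5 = 2 * (3 - 3) - 4 = 1

2P = (3, 1)


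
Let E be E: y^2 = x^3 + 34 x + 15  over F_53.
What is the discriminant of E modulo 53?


4 a^3 + 27 b^2 = 4*34^3 + 27*15^2 = 157216 + 6075 = 163291
Delta = -16 * (163291) = -2612656
Delta mod 53 = 32

Delta = 32 (mod 53)


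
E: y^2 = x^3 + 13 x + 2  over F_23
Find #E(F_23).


For each x in F_23, count y with y^2 = x^3 + 13 x + 2 mod 23:
  x = 0: RHS = 2, y in [5, 18]  -> 2 point(s)
  x = 1: RHS = 16, y in [4, 19]  -> 2 point(s)
  x = 2: RHS = 13, y in [6, 17]  -> 2 point(s)
  x = 4: RHS = 3, y in [7, 16]  -> 2 point(s)
  x = 5: RHS = 8, y in [10, 13]  -> 2 point(s)
  x = 11: RHS = 4, y in [2, 21]  -> 2 point(s)
  x = 12: RHS = 0, y in [0]  -> 1 point(s)
  x = 19: RHS = 1, y in [1, 22]  -> 2 point(s)
Affine points: 15. Add the point at infinity: total = 16.

#E(F_23) = 16


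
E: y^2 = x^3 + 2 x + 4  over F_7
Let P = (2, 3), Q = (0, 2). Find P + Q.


P != Q, so use the chord formula.
s = (y2 - y1) / (x2 - x1) = (6) / (5) mod 7 = 4
x3 = s^2 - x1 - x2 mod 7 = 4^2 - 2 - 0 = 0
y3 = s (x1 - x3) - y1 mod 7 = 4 * (2 - 0) - 3 = 5

P + Q = (0, 5)


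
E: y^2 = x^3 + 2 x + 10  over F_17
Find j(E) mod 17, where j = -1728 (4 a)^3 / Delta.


Delta = -16(4 a^3 + 27 b^2) mod 17 = 12
-1728 * (4 a)^3 = -1728 * (4*2)^3 mod 17 = 12
j = 12 * 12^(-1) mod 17 = 1

j = 1 (mod 17)


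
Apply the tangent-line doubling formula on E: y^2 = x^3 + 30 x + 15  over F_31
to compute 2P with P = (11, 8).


Doubling: s = (3 x1^2 + a) / (2 y1)
s = (3*11^2 + 30) / (2*8) mod 31 = 11
x3 = s^2 - 2 x1 mod 31 = 11^2 - 2*11 = 6
y3 = s (x1 - x3) - y1 mod 31 = 11 * (11 - 6) - 8 = 16

2P = (6, 16)


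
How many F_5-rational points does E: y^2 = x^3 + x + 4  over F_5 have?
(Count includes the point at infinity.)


For each x in F_5, count y with y^2 = x^3 + 1 x + 4 mod 5:
  x = 0: RHS = 4, y in [2, 3]  -> 2 point(s)
  x = 1: RHS = 1, y in [1, 4]  -> 2 point(s)
  x = 2: RHS = 4, y in [2, 3]  -> 2 point(s)
  x = 3: RHS = 4, y in [2, 3]  -> 2 point(s)
Affine points: 8. Add the point at infinity: total = 9.

#E(F_5) = 9


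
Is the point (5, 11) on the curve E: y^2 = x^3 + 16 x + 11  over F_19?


Check whether y^2 = x^3 + 16 x + 11 (mod 19) for (x, y) = (5, 11).
LHS: y^2 = 11^2 mod 19 = 7
RHS: x^3 + 16 x + 11 = 5^3 + 16*5 + 11 mod 19 = 7
LHS = RHS

Yes, on the curve


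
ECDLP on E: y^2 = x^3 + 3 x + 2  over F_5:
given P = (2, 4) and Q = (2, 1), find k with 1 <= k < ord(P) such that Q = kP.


Enumerate multiples of P until we hit Q = (2, 1):
  1P = (2, 4)
  2P = (1, 1)
  3P = (1, 4)
  4P = (2, 1)
Match found at i = 4.

k = 4


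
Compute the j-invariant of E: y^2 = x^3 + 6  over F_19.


Delta = -16(4 a^3 + 27 b^2) mod 19 = 9
-1728 * (4 a)^3 = -1728 * (4*0)^3 mod 19 = 0
j = 0 * 9^(-1) mod 19 = 0

j = 0 (mod 19)


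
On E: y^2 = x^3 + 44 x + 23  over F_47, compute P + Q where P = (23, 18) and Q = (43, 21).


P != Q, so use the chord formula.
s = (y2 - y1) / (x2 - x1) = (3) / (20) mod 47 = 26
x3 = s^2 - x1 - x2 mod 47 = 26^2 - 23 - 43 = 46
y3 = s (x1 - x3) - y1 mod 47 = 26 * (23 - 46) - 18 = 42

P + Q = (46, 42)


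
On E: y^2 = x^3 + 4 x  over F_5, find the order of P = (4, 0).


Compute successive multiples of P until we hit O:
  1P = (4, 0)
  2P = O

ord(P) = 2


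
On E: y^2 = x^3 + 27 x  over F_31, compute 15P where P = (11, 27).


k = 15 = 1111_2 (binary, LSB first: 1111)
Double-and-add from P = (11, 27):
  bit 0 = 1: acc = O + (11, 27) = (11, 27)
  bit 1 = 1: acc = (11, 27) + (16, 23) = (22, 19)
  bit 2 = 1: acc = (22, 19) + (18, 26) = (27, 13)
  bit 3 = 1: acc = (27, 13) + (2, 0) = (11, 4)

15P = (11, 4)


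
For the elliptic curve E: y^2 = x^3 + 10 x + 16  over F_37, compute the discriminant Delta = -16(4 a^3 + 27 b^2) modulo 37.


4 a^3 + 27 b^2 = 4*10^3 + 27*16^2 = 4000 + 6912 = 10912
Delta = -16 * (10912) = -174592
Delta mod 37 = 11

Delta = 11 (mod 37)


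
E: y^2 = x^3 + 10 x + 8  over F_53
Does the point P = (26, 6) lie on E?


Check whether y^2 = x^3 + 10 x + 8 (mod 53) for (x, y) = (26, 6).
LHS: y^2 = 6^2 mod 53 = 36
RHS: x^3 + 10 x + 8 = 26^3 + 10*26 + 8 mod 53 = 36
LHS = RHS

Yes, on the curve


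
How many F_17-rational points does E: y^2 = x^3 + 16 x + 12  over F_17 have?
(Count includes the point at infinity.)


For each x in F_17, count y with y^2 = x^3 + 16 x + 12 mod 17:
  x = 2: RHS = 1, y in [1, 16]  -> 2 point(s)
  x = 3: RHS = 2, y in [6, 11]  -> 2 point(s)
  x = 4: RHS = 4, y in [2, 15]  -> 2 point(s)
  x = 5: RHS = 13, y in [8, 9]  -> 2 point(s)
  x = 6: RHS = 1, y in [1, 16]  -> 2 point(s)
  x = 7: RHS = 8, y in [5, 12]  -> 2 point(s)
  x = 9: RHS = 1, y in [1, 16]  -> 2 point(s)
  x = 10: RHS = 16, y in [4, 13]  -> 2 point(s)
Affine points: 16. Add the point at infinity: total = 17.

#E(F_17) = 17


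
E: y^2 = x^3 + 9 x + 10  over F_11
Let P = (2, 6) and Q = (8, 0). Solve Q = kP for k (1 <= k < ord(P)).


Enumerate multiples of P until we hit Q = (8, 0):
  1P = (2, 6)
  2P = (8, 0)
Match found at i = 2.

k = 2


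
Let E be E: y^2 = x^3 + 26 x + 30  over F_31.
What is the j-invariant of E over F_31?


Delta = -16(4 a^3 + 27 b^2) mod 31 = 4
-1728 * (4 a)^3 = -1728 * (4*26)^3 mod 31 = 15
j = 15 * 4^(-1) mod 31 = 27

j = 27 (mod 31)


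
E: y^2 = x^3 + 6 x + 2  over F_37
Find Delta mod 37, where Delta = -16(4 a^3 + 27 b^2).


4 a^3 + 27 b^2 = 4*6^3 + 27*2^2 = 864 + 108 = 972
Delta = -16 * (972) = -15552
Delta mod 37 = 25

Delta = 25 (mod 37)


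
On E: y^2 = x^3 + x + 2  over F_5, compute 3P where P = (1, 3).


k = 3 = 11_2 (binary, LSB first: 11)
Double-and-add from P = (1, 3):
  bit 0 = 1: acc = O + (1, 3) = (1, 3)
  bit 1 = 1: acc = (1, 3) + (4, 0) = (1, 2)

3P = (1, 2)


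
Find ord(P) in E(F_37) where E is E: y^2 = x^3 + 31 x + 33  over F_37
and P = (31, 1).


Compute successive multiples of P until we hit O:
  1P = (31, 1)
  2P = (23, 0)
  3P = (31, 36)
  4P = O

ord(P) = 4


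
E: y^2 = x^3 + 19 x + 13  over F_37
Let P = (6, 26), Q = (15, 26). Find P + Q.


P != Q, so use the chord formula.
s = (y2 - y1) / (x2 - x1) = (0) / (9) mod 37 = 0
x3 = s^2 - x1 - x2 mod 37 = 0^2 - 6 - 15 = 16
y3 = s (x1 - x3) - y1 mod 37 = 0 * (6 - 16) - 26 = 11

P + Q = (16, 11)


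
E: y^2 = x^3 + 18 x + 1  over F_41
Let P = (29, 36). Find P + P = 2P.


Doubling: s = (3 x1^2 + a) / (2 y1)
s = (3*29^2 + 18) / (2*36) mod 41 = 37
x3 = s^2 - 2 x1 mod 41 = 37^2 - 2*29 = 40
y3 = s (x1 - x3) - y1 mod 41 = 37 * (29 - 40) - 36 = 8

2P = (40, 8)


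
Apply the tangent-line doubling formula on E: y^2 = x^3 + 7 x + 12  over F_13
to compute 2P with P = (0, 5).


Doubling: s = (3 x1^2 + a) / (2 y1)
s = (3*0^2 + 7) / (2*5) mod 13 = 2
x3 = s^2 - 2 x1 mod 13 = 2^2 - 2*0 = 4
y3 = s (x1 - x3) - y1 mod 13 = 2 * (0 - 4) - 5 = 0

2P = (4, 0)


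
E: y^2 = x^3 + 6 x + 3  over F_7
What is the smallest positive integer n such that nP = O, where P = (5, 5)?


Compute successive multiples of P until we hit O:
  1P = (5, 5)
  2P = (5, 2)
  3P = O

ord(P) = 3


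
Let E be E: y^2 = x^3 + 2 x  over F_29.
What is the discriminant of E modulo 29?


4 a^3 + 27 b^2 = 4*2^3 + 27*0^2 = 32 + 0 = 32
Delta = -16 * (32) = -512
Delta mod 29 = 10

Delta = 10 (mod 29)


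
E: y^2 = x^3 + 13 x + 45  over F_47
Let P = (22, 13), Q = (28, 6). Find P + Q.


P != Q, so use the chord formula.
s = (y2 - y1) / (x2 - x1) = (40) / (6) mod 47 = 38
x3 = s^2 - x1 - x2 mod 47 = 38^2 - 22 - 28 = 31
y3 = s (x1 - x3) - y1 mod 47 = 38 * (22 - 31) - 13 = 21

P + Q = (31, 21)


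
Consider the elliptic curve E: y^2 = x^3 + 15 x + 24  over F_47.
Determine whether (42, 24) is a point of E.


Check whether y^2 = x^3 + 15 x + 24 (mod 47) for (x, y) = (42, 24).
LHS: y^2 = 24^2 mod 47 = 12
RHS: x^3 + 15 x + 24 = 42^3 + 15*42 + 24 mod 47 = 12
LHS = RHS

Yes, on the curve


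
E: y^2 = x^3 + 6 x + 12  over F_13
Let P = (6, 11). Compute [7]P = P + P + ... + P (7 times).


k = 7 = 111_2 (binary, LSB first: 111)
Double-and-add from P = (6, 11):
  bit 0 = 1: acc = O + (6, 11) = (6, 11)
  bit 1 = 1: acc = (6, 11) + (4, 10) = (0, 5)
  bit 2 = 1: acc = (0, 5) + (8, 0) = (6, 2)

7P = (6, 2)


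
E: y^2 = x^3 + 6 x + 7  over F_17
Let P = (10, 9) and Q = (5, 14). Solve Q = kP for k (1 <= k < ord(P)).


Enumerate multiples of P until we hit Q = (5, 14):
  1P = (10, 9)
  2P = (14, 8)
  3P = (9, 12)
  4P = (7, 16)
  5P = (13, 15)
  6P = (15, 15)
  7P = (5, 14)
Match found at i = 7.

k = 7


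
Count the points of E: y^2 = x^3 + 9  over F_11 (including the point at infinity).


For each x in F_11, count y with y^2 = x^3 + 0 x + 9 mod 11:
  x = 0: RHS = 9, y in [3, 8]  -> 2 point(s)
  x = 3: RHS = 3, y in [5, 6]  -> 2 point(s)
  x = 6: RHS = 5, y in [4, 7]  -> 2 point(s)
  x = 7: RHS = 0, y in [0]  -> 1 point(s)
  x = 8: RHS = 4, y in [2, 9]  -> 2 point(s)
  x = 9: RHS = 1, y in [1, 10]  -> 2 point(s)
Affine points: 11. Add the point at infinity: total = 12.

#E(F_11) = 12


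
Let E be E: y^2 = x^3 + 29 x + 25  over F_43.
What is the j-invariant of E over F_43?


Delta = -16(4 a^3 + 27 b^2) mod 43 = 1
-1728 * (4 a)^3 = -1728 * (4*29)^3 mod 43 = 32
j = 32 * 1^(-1) mod 43 = 32

j = 32 (mod 43)


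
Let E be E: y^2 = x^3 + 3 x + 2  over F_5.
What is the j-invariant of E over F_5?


Delta = -16(4 a^3 + 27 b^2) mod 5 = 4
-1728 * (4 a)^3 = -1728 * (4*3)^3 mod 5 = 1
j = 1 * 4^(-1) mod 5 = 4

j = 4 (mod 5)


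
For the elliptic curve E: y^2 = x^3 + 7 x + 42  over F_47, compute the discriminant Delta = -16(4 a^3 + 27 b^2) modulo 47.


4 a^3 + 27 b^2 = 4*7^3 + 27*42^2 = 1372 + 47628 = 49000
Delta = -16 * (49000) = -784000
Delta mod 47 = 7

Delta = 7 (mod 47)


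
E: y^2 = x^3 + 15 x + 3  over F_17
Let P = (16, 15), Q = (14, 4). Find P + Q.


P != Q, so use the chord formula.
s = (y2 - y1) / (x2 - x1) = (6) / (15) mod 17 = 14
x3 = s^2 - x1 - x2 mod 17 = 14^2 - 16 - 14 = 13
y3 = s (x1 - x3) - y1 mod 17 = 14 * (16 - 13) - 15 = 10

P + Q = (13, 10)


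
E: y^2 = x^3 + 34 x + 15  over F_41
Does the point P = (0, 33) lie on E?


Check whether y^2 = x^3 + 34 x + 15 (mod 41) for (x, y) = (0, 33).
LHS: y^2 = 33^2 mod 41 = 23
RHS: x^3 + 34 x + 15 = 0^3 + 34*0 + 15 mod 41 = 15
LHS != RHS

No, not on the curve


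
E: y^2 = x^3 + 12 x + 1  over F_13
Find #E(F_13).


For each x in F_13, count y with y^2 = x^3 + 12 x + 1 mod 13:
  x = 0: RHS = 1, y in [1, 12]  -> 2 point(s)
  x = 1: RHS = 1, y in [1, 12]  -> 2 point(s)
  x = 3: RHS = 12, y in [5, 8]  -> 2 point(s)
  x = 4: RHS = 9, y in [3, 10]  -> 2 point(s)
  x = 5: RHS = 4, y in [2, 11]  -> 2 point(s)
  x = 6: RHS = 3, y in [4, 9]  -> 2 point(s)
  x = 7: RHS = 12, y in [5, 8]  -> 2 point(s)
  x = 10: RHS = 3, y in [4, 9]  -> 2 point(s)
  x = 12: RHS = 1, y in [1, 12]  -> 2 point(s)
Affine points: 18. Add the point at infinity: total = 19.

#E(F_13) = 19


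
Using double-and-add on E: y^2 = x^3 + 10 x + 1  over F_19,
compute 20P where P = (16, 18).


k = 20 = 10100_2 (binary, LSB first: 00101)
Double-and-add from P = (16, 18):
  bit 0 = 0: acc unchanged = O
  bit 1 = 0: acc unchanged = O
  bit 2 = 1: acc = O + (17, 12) = (17, 12)
  bit 3 = 0: acc unchanged = (17, 12)
  bit 4 = 1: acc = (17, 12) + (5, 9) = (3, 1)

20P = (3, 1)


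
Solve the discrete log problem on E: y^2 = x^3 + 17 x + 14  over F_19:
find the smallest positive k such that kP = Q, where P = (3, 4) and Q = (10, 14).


Enumerate multiples of P until we hit Q = (10, 14):
  1P = (3, 4)
  2P = (10, 5)
  3P = (13, 0)
  4P = (10, 14)
Match found at i = 4.

k = 4


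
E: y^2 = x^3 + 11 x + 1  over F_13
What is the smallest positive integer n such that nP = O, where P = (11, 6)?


Compute successive multiples of P until we hit O:
  1P = (11, 6)
  2P = (0, 1)
  3P = (5, 5)
  4P = (1, 0)
  5P = (5, 8)
  6P = (0, 12)
  7P = (11, 7)
  8P = O

ord(P) = 8


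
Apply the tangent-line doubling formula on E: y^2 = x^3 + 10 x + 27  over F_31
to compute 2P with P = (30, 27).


Doubling: s = (3 x1^2 + a) / (2 y1)
s = (3*30^2 + 10) / (2*27) mod 31 = 10
x3 = s^2 - 2 x1 mod 31 = 10^2 - 2*30 = 9
y3 = s (x1 - x3) - y1 mod 31 = 10 * (30 - 9) - 27 = 28

2P = (9, 28)


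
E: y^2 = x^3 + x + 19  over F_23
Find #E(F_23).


For each x in F_23, count y with y^2 = x^3 + 1 x + 19 mod 23:
  x = 2: RHS = 6, y in [11, 12]  -> 2 point(s)
  x = 3: RHS = 3, y in [7, 16]  -> 2 point(s)
  x = 4: RHS = 18, y in [8, 15]  -> 2 point(s)
  x = 7: RHS = 1, y in [1, 22]  -> 2 point(s)
  x = 11: RHS = 4, y in [2, 21]  -> 2 point(s)
  x = 17: RHS = 4, y in [2, 21]  -> 2 point(s)
  x = 18: RHS = 4, y in [2, 21]  -> 2 point(s)
  x = 20: RHS = 12, y in [9, 14]  -> 2 point(s)
  x = 21: RHS = 9, y in [3, 20]  -> 2 point(s)
Affine points: 18. Add the point at infinity: total = 19.

#E(F_23) = 19
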